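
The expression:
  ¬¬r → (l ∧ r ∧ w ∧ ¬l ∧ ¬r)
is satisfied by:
  {r: False}


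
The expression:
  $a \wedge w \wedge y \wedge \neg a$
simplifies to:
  $\text{False}$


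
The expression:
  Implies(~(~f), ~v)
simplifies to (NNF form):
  ~f | ~v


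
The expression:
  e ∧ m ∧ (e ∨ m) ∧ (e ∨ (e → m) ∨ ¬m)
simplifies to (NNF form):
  e ∧ m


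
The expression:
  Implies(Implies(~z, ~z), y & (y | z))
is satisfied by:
  {y: True}


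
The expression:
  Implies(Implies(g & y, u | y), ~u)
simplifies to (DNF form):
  ~u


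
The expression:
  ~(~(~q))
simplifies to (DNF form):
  ~q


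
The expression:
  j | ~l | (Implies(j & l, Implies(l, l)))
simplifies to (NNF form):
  True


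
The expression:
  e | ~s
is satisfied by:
  {e: True, s: False}
  {s: False, e: False}
  {s: True, e: True}


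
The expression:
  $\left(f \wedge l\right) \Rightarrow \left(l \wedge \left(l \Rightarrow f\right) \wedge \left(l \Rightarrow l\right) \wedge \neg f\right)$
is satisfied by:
  {l: False, f: False}
  {f: True, l: False}
  {l: True, f: False}


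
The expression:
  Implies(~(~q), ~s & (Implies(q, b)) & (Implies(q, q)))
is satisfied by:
  {b: True, s: False, q: False}
  {s: False, q: False, b: False}
  {b: True, s: True, q: False}
  {s: True, b: False, q: False}
  {q: True, b: True, s: False}


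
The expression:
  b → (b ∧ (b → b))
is always true.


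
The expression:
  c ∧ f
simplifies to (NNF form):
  c ∧ f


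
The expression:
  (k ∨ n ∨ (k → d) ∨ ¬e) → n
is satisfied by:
  {n: True}


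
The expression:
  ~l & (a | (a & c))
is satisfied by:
  {a: True, l: False}


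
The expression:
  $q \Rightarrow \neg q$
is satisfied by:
  {q: False}


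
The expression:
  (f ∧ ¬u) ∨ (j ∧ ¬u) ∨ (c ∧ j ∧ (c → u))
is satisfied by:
  {c: True, f: True, j: True, u: False}
  {c: True, j: True, u: False, f: False}
  {f: True, j: True, u: False, c: False}
  {j: True, f: False, u: False, c: False}
  {c: True, f: True, u: False, j: False}
  {f: True, c: False, u: False, j: False}
  {f: True, c: True, u: True, j: True}
  {c: True, u: True, j: True, f: False}


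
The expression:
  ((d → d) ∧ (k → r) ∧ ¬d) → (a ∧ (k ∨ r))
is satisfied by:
  {a: True, d: True, k: True, r: False}
  {a: True, d: True, r: False, k: False}
  {d: True, k: True, r: False, a: False}
  {d: True, r: False, k: False, a: False}
  {d: True, a: True, r: True, k: True}
  {d: True, a: True, r: True, k: False}
  {d: True, r: True, k: True, a: False}
  {d: True, r: True, k: False, a: False}
  {a: True, k: True, r: False, d: False}
  {k: True, a: False, r: False, d: False}
  {k: True, a: True, r: True, d: False}
  {a: True, r: True, k: False, d: False}


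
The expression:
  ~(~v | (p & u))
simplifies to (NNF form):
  v & (~p | ~u)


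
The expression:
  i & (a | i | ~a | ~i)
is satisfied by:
  {i: True}


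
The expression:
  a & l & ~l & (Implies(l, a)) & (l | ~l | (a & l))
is never true.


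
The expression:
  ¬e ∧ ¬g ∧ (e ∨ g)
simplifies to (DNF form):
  False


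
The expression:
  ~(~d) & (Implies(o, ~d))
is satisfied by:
  {d: True, o: False}


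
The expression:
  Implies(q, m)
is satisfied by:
  {m: True, q: False}
  {q: False, m: False}
  {q: True, m: True}


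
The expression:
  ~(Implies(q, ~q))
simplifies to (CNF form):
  q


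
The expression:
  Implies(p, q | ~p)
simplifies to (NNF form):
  q | ~p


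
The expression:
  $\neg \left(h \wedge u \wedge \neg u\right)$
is always true.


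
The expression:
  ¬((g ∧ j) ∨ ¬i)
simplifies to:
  i ∧ (¬g ∨ ¬j)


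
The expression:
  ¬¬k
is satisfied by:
  {k: True}


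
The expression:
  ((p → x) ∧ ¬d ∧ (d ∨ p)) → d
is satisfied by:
  {d: True, p: False, x: False}
  {p: False, x: False, d: False}
  {x: True, d: True, p: False}
  {x: True, p: False, d: False}
  {d: True, p: True, x: False}
  {p: True, d: False, x: False}
  {x: True, p: True, d: True}


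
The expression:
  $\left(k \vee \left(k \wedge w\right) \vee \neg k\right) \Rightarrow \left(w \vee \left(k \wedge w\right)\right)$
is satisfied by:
  {w: True}


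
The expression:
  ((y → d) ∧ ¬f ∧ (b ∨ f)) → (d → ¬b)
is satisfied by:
  {f: True, d: False, b: False}
  {f: False, d: False, b: False}
  {b: True, f: True, d: False}
  {b: True, f: False, d: False}
  {d: True, f: True, b: False}
  {d: True, f: False, b: False}
  {d: True, b: True, f: True}


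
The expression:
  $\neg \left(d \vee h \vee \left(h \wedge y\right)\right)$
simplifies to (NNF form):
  $\neg d \wedge \neg h$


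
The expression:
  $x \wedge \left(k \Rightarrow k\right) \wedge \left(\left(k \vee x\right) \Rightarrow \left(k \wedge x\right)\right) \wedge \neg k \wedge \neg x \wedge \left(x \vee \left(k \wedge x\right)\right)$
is never true.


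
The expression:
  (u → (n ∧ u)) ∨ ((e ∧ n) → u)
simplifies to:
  True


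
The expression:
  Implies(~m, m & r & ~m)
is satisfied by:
  {m: True}


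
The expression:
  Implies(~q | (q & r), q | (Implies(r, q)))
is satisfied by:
  {q: True, r: False}
  {r: False, q: False}
  {r: True, q: True}


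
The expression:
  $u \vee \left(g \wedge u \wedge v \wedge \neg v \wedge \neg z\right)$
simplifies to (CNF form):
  $u$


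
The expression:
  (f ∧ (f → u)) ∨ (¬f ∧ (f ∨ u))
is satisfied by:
  {u: True}


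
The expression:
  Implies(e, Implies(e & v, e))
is always true.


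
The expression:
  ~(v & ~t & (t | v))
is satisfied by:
  {t: True, v: False}
  {v: False, t: False}
  {v: True, t: True}


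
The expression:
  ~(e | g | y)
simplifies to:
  ~e & ~g & ~y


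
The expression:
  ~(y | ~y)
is never true.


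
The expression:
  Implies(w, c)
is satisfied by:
  {c: True, w: False}
  {w: False, c: False}
  {w: True, c: True}


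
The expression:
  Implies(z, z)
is always true.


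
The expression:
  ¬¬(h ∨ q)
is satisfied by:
  {q: True, h: True}
  {q: True, h: False}
  {h: True, q: False}


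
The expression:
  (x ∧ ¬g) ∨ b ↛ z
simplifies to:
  (b ∨ x) ∧ (b ∨ ¬g) ∧ (x ∨ ¬z) ∧ (¬g ∨ ¬z)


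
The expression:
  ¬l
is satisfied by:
  {l: False}


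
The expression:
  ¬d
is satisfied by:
  {d: False}


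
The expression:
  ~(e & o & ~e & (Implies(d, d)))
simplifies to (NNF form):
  True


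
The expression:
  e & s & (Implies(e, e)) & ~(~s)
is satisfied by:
  {e: True, s: True}


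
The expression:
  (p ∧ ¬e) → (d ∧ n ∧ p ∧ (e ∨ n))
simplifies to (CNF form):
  (d ∨ e ∨ ¬p) ∧ (e ∨ n ∨ ¬p)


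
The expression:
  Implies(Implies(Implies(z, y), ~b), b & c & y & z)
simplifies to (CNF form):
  b & (y | ~z)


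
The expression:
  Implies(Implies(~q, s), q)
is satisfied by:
  {q: True, s: False}
  {s: False, q: False}
  {s: True, q: True}


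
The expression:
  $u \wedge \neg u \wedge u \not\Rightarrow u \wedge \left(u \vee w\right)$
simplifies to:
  $\text{False}$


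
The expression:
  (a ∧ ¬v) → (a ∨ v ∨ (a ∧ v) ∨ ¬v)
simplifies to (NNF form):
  True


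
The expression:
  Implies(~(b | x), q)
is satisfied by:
  {b: True, q: True, x: True}
  {b: True, q: True, x: False}
  {b: True, x: True, q: False}
  {b: True, x: False, q: False}
  {q: True, x: True, b: False}
  {q: True, x: False, b: False}
  {x: True, q: False, b: False}


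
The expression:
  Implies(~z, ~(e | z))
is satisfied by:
  {z: True, e: False}
  {e: False, z: False}
  {e: True, z: True}


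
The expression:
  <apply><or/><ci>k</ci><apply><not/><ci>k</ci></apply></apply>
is always true.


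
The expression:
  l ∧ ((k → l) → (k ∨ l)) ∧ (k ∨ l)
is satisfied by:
  {l: True}


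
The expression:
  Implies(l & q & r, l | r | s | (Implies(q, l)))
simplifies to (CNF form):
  True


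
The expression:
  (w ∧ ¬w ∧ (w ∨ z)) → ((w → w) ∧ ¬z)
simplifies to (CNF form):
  True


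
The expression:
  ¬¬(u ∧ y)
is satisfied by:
  {u: True, y: True}


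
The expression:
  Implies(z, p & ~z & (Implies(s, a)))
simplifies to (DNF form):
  ~z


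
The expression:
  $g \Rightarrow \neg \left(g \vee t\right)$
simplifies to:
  $\neg g$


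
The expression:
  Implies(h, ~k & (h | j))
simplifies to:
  ~h | ~k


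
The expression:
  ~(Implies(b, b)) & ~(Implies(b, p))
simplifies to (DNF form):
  False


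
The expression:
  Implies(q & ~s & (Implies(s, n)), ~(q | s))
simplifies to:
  s | ~q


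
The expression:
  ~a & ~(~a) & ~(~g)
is never true.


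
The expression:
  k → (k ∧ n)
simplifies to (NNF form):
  n ∨ ¬k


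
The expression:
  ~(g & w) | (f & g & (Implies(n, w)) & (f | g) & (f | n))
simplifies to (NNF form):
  f | ~g | ~w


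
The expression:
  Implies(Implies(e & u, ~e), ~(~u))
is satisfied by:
  {u: True}


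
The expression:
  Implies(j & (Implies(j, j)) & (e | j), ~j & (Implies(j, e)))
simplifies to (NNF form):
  ~j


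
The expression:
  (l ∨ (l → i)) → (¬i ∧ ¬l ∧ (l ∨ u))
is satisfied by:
  {u: True, i: False, l: False}


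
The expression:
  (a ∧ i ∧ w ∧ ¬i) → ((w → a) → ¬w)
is always true.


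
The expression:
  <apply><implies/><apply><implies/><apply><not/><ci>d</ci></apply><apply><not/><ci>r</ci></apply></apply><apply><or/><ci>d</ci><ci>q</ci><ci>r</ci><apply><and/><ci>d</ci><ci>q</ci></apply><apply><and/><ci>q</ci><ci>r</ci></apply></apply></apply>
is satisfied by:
  {r: True, d: True, q: True}
  {r: True, d: True, q: False}
  {r: True, q: True, d: False}
  {r: True, q: False, d: False}
  {d: True, q: True, r: False}
  {d: True, q: False, r: False}
  {q: True, d: False, r: False}


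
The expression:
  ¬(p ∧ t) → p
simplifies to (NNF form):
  p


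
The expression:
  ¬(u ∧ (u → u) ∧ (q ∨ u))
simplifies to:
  ¬u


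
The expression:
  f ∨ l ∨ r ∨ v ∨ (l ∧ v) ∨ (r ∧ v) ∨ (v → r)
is always true.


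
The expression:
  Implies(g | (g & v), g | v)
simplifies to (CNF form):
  True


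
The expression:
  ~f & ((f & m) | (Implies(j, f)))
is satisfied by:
  {f: False, j: False}


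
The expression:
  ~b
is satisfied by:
  {b: False}


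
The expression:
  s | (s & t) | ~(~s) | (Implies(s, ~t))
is always true.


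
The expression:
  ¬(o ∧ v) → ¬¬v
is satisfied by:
  {v: True}


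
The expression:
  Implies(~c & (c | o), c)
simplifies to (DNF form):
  c | ~o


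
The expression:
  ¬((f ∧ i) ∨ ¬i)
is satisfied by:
  {i: True, f: False}


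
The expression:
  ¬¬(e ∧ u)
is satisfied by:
  {e: True, u: True}


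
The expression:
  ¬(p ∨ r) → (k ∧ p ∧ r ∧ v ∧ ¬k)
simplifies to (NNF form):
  p ∨ r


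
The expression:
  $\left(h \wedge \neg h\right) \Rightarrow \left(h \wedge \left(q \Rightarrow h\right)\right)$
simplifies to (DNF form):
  $\text{True}$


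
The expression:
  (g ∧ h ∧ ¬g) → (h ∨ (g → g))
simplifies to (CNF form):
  True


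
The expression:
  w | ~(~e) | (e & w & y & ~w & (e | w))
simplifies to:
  e | w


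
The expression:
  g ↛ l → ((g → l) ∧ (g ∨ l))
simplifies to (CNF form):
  l ∨ ¬g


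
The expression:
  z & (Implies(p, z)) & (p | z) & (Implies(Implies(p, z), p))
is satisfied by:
  {z: True, p: True}


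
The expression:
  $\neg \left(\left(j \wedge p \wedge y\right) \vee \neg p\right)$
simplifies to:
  $p \wedge \left(\neg j \vee \neg y\right)$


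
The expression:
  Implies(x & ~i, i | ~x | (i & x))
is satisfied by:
  {i: True, x: False}
  {x: False, i: False}
  {x: True, i: True}


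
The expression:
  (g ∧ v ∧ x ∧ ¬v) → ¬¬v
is always true.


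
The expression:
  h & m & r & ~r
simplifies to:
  False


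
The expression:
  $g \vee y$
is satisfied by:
  {y: True, g: True}
  {y: True, g: False}
  {g: True, y: False}


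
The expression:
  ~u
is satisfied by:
  {u: False}


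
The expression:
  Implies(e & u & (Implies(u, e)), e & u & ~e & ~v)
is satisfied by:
  {u: False, e: False}
  {e: True, u: False}
  {u: True, e: False}


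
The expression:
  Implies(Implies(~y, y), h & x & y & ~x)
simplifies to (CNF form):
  ~y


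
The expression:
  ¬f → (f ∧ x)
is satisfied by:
  {f: True}


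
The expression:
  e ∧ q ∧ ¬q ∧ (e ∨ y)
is never true.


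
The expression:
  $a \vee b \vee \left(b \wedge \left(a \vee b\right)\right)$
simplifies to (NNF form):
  $a \vee b$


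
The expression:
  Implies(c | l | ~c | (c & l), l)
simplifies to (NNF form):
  l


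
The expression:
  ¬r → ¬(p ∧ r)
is always true.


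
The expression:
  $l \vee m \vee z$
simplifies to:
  $l \vee m \vee z$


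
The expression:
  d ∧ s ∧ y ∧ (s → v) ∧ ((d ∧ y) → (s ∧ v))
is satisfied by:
  {s: True, d: True, y: True, v: True}


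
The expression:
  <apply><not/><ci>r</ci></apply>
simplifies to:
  <apply><not/><ci>r</ci></apply>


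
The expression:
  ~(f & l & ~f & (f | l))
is always true.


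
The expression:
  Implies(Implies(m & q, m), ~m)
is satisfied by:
  {m: False}


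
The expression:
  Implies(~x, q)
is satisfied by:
  {x: True, q: True}
  {x: True, q: False}
  {q: True, x: False}


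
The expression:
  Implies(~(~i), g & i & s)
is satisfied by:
  {s: True, g: True, i: False}
  {s: True, g: False, i: False}
  {g: True, s: False, i: False}
  {s: False, g: False, i: False}
  {i: True, s: True, g: True}


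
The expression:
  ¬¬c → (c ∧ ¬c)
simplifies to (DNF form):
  ¬c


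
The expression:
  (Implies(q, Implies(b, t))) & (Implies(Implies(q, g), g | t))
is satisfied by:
  {t: True, g: True, q: False, b: False}
  {t: True, g: False, q: False, b: False}
  {b: True, t: True, g: True, q: False}
  {b: True, t: True, g: False, q: False}
  {t: True, q: True, g: True, b: False}
  {t: True, q: True, g: False, b: False}
  {t: True, q: True, b: True, g: True}
  {t: True, q: True, b: True, g: False}
  {g: True, t: False, q: False, b: False}
  {b: True, g: True, t: False, q: False}
  {q: True, g: True, t: False, b: False}
  {q: True, t: False, g: False, b: False}


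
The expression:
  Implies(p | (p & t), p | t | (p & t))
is always true.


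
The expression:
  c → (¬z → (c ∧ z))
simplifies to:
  z ∨ ¬c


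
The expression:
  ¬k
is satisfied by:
  {k: False}


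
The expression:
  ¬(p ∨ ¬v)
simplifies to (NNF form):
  v ∧ ¬p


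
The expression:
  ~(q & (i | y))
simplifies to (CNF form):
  (~i | ~q) & (~q | ~y)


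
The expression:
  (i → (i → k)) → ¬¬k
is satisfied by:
  {i: True, k: True}
  {i: True, k: False}
  {k: True, i: False}


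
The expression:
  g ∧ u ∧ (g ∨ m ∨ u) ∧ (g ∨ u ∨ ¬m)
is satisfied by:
  {u: True, g: True}


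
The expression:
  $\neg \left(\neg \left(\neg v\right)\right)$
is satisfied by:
  {v: False}


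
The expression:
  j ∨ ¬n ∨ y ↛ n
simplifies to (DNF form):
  j ∨ ¬n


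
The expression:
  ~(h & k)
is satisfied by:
  {h: False, k: False}
  {k: True, h: False}
  {h: True, k: False}


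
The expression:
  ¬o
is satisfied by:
  {o: False}


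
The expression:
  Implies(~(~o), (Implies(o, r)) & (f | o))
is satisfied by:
  {r: True, o: False}
  {o: False, r: False}
  {o: True, r: True}


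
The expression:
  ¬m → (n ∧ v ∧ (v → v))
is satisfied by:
  {n: True, m: True, v: True}
  {n: True, m: True, v: False}
  {m: True, v: True, n: False}
  {m: True, v: False, n: False}
  {n: True, v: True, m: False}


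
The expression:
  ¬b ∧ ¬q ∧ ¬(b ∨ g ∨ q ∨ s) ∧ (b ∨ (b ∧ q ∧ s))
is never true.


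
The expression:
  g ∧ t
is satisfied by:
  {t: True, g: True}


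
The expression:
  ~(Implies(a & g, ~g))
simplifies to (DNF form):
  a & g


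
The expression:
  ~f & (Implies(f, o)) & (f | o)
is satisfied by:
  {o: True, f: False}


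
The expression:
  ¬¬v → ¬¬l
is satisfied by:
  {l: True, v: False}
  {v: False, l: False}
  {v: True, l: True}


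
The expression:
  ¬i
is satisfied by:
  {i: False}


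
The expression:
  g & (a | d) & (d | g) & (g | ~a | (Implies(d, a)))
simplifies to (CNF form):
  g & (a | d)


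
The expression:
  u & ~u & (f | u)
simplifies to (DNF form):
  False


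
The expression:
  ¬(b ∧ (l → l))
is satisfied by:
  {b: False}


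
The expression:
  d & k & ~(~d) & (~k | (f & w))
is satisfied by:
  {w: True, d: True, f: True, k: True}


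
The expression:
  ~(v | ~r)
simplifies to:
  r & ~v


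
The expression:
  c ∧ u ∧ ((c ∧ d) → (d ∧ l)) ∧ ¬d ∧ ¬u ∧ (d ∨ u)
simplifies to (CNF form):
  False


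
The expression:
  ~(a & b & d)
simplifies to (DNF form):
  ~a | ~b | ~d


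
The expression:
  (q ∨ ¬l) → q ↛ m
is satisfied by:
  {l: True, m: False, q: False}
  {q: True, l: True, m: False}
  {q: True, m: False, l: False}
  {l: True, m: True, q: False}


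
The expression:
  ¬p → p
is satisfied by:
  {p: True}


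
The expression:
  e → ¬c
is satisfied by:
  {c: False, e: False}
  {e: True, c: False}
  {c: True, e: False}


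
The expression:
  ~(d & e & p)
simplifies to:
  ~d | ~e | ~p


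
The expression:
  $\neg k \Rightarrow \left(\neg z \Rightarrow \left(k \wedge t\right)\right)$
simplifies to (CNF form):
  $k \vee z$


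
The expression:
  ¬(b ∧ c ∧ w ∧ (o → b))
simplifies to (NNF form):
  ¬b ∨ ¬c ∨ ¬w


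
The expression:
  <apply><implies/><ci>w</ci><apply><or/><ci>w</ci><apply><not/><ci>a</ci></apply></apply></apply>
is always true.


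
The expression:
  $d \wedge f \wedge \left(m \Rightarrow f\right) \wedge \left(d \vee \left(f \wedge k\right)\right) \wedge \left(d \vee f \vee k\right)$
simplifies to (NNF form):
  $d \wedge f$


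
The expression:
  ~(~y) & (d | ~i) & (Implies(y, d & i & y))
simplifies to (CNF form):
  d & i & y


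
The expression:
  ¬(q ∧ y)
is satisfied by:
  {q: False, y: False}
  {y: True, q: False}
  {q: True, y: False}


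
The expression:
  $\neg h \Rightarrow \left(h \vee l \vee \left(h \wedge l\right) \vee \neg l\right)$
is always true.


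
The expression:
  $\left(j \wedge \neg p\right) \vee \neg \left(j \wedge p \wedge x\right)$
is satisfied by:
  {p: False, x: False, j: False}
  {j: True, p: False, x: False}
  {x: True, p: False, j: False}
  {j: True, x: True, p: False}
  {p: True, j: False, x: False}
  {j: True, p: True, x: False}
  {x: True, p: True, j: False}


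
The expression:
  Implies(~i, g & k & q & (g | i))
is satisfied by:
  {i: True, g: True, k: True, q: True}
  {i: True, g: True, k: True, q: False}
  {i: True, g: True, q: True, k: False}
  {i: True, g: True, q: False, k: False}
  {i: True, k: True, q: True, g: False}
  {i: True, k: True, q: False, g: False}
  {i: True, k: False, q: True, g: False}
  {i: True, k: False, q: False, g: False}
  {g: True, k: True, q: True, i: False}


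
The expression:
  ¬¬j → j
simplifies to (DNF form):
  True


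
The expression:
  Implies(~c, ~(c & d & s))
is always true.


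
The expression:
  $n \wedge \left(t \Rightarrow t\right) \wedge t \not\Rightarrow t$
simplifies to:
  $\text{False}$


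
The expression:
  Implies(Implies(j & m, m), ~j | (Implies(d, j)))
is always true.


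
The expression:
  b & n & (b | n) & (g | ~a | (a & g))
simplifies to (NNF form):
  b & n & (g | ~a)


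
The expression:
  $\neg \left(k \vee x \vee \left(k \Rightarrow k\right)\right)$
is never true.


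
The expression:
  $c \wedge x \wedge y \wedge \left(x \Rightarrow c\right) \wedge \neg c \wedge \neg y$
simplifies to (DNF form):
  $\text{False}$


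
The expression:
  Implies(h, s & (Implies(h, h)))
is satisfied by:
  {s: True, h: False}
  {h: False, s: False}
  {h: True, s: True}


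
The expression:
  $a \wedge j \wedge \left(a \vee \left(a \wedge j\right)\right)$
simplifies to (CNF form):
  $a \wedge j$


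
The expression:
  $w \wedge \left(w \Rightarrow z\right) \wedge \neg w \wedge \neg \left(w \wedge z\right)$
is never true.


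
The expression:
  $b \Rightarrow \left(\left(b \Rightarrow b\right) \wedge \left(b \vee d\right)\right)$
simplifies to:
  $\text{True}$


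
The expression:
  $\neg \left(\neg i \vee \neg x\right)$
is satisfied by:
  {i: True, x: True}


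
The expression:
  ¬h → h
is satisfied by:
  {h: True}


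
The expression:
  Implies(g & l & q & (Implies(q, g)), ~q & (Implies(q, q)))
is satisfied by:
  {l: False, q: False, g: False}
  {g: True, l: False, q: False}
  {q: True, l: False, g: False}
  {g: True, q: True, l: False}
  {l: True, g: False, q: False}
  {g: True, l: True, q: False}
  {q: True, l: True, g: False}


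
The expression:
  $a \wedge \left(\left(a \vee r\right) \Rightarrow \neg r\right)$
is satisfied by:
  {a: True, r: False}


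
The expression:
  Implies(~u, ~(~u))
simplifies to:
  u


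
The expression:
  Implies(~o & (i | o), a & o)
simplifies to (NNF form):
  o | ~i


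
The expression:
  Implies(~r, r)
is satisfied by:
  {r: True}


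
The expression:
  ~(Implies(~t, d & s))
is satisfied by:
  {t: False, s: False, d: False}
  {d: True, t: False, s: False}
  {s: True, t: False, d: False}


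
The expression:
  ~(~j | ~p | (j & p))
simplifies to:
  False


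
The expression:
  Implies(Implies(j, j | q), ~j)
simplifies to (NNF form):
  ~j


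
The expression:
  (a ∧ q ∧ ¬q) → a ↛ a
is always true.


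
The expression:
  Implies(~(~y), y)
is always true.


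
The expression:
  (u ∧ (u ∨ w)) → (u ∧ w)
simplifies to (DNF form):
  w ∨ ¬u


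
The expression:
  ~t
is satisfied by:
  {t: False}


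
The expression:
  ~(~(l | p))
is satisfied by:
  {l: True, p: True}
  {l: True, p: False}
  {p: True, l: False}


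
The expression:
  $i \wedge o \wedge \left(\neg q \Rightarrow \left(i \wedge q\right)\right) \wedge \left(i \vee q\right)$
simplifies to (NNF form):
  $i \wedge o \wedge q$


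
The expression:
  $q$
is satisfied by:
  {q: True}


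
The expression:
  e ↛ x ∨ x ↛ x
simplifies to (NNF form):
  e ∧ ¬x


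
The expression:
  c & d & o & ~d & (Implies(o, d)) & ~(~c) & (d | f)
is never true.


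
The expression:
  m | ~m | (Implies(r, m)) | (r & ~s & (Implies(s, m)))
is always true.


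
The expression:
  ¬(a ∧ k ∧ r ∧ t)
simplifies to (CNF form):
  ¬a ∨ ¬k ∨ ¬r ∨ ¬t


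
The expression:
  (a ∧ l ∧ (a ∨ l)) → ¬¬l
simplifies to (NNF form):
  True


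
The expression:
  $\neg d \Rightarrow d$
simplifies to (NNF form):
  $d$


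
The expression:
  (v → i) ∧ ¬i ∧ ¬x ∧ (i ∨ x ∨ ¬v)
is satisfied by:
  {x: False, v: False, i: False}


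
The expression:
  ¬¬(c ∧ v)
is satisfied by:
  {c: True, v: True}


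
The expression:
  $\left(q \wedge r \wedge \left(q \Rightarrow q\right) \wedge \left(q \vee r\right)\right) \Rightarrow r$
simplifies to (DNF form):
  $\text{True}$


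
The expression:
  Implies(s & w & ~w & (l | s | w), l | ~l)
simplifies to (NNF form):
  True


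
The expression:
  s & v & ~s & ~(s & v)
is never true.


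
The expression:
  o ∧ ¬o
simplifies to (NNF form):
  False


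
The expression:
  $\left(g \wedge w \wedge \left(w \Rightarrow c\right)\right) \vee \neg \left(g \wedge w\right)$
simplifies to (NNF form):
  $c \vee \neg g \vee \neg w$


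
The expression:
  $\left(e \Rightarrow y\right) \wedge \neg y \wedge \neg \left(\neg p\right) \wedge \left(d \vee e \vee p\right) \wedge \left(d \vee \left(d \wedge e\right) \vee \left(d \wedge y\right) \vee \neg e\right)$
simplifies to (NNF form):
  $p \wedge \neg e \wedge \neg y$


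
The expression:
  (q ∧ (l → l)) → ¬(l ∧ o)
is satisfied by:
  {l: False, q: False, o: False}
  {o: True, l: False, q: False}
  {q: True, l: False, o: False}
  {o: True, q: True, l: False}
  {l: True, o: False, q: False}
  {o: True, l: True, q: False}
  {q: True, l: True, o: False}


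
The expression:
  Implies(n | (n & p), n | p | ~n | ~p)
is always true.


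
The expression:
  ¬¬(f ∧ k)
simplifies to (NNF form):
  f ∧ k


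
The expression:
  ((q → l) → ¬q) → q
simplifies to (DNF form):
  q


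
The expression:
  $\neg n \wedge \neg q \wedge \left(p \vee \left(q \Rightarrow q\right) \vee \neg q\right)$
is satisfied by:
  {n: False, q: False}


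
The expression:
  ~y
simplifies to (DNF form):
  ~y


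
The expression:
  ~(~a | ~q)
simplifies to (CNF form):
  a & q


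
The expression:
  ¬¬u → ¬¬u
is always true.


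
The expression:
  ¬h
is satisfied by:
  {h: False}


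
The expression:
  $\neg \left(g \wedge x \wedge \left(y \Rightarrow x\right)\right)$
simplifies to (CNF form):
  $\neg g \vee \neg x$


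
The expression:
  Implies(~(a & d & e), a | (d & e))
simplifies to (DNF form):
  a | (d & e)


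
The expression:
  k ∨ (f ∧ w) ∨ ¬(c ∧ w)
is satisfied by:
  {f: True, k: True, w: False, c: False}
  {f: True, w: False, c: False, k: False}
  {k: True, w: False, c: False, f: False}
  {k: False, w: False, c: False, f: False}
  {f: True, c: True, k: True, w: False}
  {f: True, c: True, k: False, w: False}
  {c: True, k: True, f: False, w: False}
  {c: True, f: False, w: False, k: False}
  {k: True, f: True, w: True, c: False}
  {f: True, w: True, k: False, c: False}
  {k: True, w: True, f: False, c: False}
  {w: True, f: False, c: False, k: False}
  {f: True, c: True, w: True, k: True}
  {f: True, c: True, w: True, k: False}
  {c: True, w: True, k: True, f: False}


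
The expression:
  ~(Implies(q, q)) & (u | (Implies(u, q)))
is never true.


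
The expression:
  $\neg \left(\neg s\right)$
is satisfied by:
  {s: True}


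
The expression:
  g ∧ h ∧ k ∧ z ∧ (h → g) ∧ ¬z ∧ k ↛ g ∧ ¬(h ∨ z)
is never true.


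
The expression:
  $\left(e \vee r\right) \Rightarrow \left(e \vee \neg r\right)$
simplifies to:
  $e \vee \neg r$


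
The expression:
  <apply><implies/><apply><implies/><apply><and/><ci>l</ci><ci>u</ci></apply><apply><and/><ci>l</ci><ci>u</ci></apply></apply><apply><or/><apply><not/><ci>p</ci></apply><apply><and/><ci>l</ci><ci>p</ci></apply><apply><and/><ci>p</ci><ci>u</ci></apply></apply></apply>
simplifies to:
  <apply><or/><ci>l</ci><ci>u</ci><apply><not/><ci>p</ci></apply></apply>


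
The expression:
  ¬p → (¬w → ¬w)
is always true.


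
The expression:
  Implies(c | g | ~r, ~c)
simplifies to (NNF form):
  ~c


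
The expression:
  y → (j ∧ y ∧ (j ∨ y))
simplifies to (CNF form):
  j ∨ ¬y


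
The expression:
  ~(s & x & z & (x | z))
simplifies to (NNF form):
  ~s | ~x | ~z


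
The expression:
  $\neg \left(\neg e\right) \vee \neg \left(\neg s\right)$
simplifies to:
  $e \vee s$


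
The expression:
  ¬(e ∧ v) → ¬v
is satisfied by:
  {e: True, v: False}
  {v: False, e: False}
  {v: True, e: True}


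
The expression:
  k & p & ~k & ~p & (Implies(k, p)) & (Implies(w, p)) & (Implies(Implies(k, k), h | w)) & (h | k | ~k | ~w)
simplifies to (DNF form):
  False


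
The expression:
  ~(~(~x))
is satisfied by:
  {x: False}


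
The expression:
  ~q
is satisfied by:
  {q: False}


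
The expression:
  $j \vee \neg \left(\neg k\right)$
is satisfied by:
  {k: True, j: True}
  {k: True, j: False}
  {j: True, k: False}


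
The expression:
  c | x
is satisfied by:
  {x: True, c: True}
  {x: True, c: False}
  {c: True, x: False}


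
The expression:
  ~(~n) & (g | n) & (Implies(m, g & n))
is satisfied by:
  {n: True, g: True, m: False}
  {n: True, m: False, g: False}
  {n: True, g: True, m: True}


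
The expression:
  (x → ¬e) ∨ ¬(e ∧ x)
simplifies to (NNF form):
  ¬e ∨ ¬x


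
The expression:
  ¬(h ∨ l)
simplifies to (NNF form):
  ¬h ∧ ¬l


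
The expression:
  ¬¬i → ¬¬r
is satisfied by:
  {r: True, i: False}
  {i: False, r: False}
  {i: True, r: True}


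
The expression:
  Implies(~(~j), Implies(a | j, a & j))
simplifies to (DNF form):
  a | ~j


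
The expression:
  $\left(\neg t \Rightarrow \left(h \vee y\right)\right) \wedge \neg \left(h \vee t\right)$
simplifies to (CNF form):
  $y \wedge \neg h \wedge \neg t$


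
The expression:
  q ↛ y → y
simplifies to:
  y ∨ ¬q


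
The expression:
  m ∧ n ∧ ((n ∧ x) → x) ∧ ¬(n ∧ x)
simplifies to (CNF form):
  m ∧ n ∧ ¬x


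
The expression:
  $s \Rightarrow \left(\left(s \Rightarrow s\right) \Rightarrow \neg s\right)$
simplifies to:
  $\neg s$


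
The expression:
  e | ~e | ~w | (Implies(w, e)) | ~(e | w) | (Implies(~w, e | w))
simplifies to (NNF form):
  True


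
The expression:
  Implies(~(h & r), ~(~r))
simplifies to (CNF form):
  r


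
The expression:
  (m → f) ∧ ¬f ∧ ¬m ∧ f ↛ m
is never true.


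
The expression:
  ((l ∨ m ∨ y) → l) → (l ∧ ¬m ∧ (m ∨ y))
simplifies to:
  (m ∧ ¬l) ∨ (y ∧ ¬m)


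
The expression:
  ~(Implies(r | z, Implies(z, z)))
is never true.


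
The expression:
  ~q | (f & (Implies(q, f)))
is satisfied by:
  {f: True, q: False}
  {q: False, f: False}
  {q: True, f: True}


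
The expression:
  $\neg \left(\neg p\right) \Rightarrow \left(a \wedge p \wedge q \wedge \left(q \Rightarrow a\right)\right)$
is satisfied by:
  {a: True, q: True, p: False}
  {a: True, q: False, p: False}
  {q: True, a: False, p: False}
  {a: False, q: False, p: False}
  {a: True, p: True, q: True}


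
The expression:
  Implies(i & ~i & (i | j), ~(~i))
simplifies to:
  True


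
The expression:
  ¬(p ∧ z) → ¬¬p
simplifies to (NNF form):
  p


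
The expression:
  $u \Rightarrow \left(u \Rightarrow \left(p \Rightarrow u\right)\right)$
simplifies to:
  $\text{True}$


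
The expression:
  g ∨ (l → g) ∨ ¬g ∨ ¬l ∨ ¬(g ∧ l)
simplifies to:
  True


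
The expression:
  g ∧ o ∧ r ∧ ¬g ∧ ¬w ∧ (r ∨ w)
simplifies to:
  False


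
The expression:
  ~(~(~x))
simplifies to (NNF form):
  ~x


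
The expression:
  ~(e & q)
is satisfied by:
  {e: False, q: False}
  {q: True, e: False}
  {e: True, q: False}


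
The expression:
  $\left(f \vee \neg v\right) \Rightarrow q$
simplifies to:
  $q \vee \left(v \wedge \neg f\right)$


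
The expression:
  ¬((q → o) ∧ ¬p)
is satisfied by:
  {q: True, p: True, o: False}
  {p: True, o: False, q: False}
  {q: True, p: True, o: True}
  {p: True, o: True, q: False}
  {q: True, o: False, p: False}


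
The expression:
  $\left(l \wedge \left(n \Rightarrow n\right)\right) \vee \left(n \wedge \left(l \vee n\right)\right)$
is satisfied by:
  {n: True, l: True}
  {n: True, l: False}
  {l: True, n: False}


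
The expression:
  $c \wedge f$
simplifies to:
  $c \wedge f$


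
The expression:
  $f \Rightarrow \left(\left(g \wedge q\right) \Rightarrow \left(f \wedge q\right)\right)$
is always true.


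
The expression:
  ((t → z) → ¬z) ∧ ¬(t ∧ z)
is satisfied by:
  {z: False}


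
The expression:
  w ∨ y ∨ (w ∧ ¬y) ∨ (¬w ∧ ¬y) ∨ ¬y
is always true.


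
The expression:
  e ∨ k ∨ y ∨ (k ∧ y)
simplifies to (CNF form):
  e ∨ k ∨ y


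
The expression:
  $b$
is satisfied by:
  {b: True}


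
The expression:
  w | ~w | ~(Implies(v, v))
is always true.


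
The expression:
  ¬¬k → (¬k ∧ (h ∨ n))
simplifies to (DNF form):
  ¬k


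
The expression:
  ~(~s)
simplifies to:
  s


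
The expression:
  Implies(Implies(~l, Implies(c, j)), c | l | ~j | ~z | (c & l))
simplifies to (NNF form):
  c | l | ~j | ~z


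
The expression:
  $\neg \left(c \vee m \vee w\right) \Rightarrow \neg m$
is always true.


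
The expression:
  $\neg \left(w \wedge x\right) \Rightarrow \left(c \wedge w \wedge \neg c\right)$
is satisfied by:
  {w: True, x: True}


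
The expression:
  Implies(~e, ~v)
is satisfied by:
  {e: True, v: False}
  {v: False, e: False}
  {v: True, e: True}


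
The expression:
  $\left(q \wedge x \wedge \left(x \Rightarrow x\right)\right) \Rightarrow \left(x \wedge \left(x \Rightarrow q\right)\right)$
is always true.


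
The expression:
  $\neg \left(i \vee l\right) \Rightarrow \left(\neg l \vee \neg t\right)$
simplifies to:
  $\text{True}$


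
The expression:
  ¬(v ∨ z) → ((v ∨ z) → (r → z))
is always true.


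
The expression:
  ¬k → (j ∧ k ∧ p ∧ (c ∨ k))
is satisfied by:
  {k: True}


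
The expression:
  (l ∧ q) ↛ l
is never true.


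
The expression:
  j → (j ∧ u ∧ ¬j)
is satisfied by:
  {j: False}


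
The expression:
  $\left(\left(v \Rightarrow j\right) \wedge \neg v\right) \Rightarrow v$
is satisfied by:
  {v: True}


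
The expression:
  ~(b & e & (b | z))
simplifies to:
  ~b | ~e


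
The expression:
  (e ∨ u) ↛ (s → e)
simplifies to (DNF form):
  s ∧ u ∧ ¬e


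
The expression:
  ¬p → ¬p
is always true.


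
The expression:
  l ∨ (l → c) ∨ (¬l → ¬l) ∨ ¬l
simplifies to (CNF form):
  True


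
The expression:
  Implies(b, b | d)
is always true.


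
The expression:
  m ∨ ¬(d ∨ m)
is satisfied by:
  {m: True, d: False}
  {d: False, m: False}
  {d: True, m: True}


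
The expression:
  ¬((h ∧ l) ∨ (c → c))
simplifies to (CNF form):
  False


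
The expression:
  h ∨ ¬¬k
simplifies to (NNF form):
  h ∨ k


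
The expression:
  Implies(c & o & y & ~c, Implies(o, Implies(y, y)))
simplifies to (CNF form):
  True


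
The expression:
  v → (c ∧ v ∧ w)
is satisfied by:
  {c: True, w: True, v: False}
  {c: True, w: False, v: False}
  {w: True, c: False, v: False}
  {c: False, w: False, v: False}
  {c: True, v: True, w: True}


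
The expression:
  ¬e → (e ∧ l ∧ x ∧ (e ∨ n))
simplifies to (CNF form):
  e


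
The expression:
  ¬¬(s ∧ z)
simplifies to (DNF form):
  s ∧ z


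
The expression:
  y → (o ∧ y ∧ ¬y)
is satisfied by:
  {y: False}


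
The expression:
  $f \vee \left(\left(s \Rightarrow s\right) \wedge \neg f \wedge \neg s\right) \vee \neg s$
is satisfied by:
  {f: True, s: False}
  {s: False, f: False}
  {s: True, f: True}


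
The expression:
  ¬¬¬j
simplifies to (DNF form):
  ¬j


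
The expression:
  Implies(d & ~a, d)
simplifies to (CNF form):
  True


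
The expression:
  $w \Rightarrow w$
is always true.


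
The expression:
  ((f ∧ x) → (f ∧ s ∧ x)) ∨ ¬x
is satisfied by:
  {s: True, x: False, f: False}
  {s: False, x: False, f: False}
  {f: True, s: True, x: False}
  {f: True, s: False, x: False}
  {x: True, s: True, f: False}
  {x: True, s: False, f: False}
  {x: True, f: True, s: True}


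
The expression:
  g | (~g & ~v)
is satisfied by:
  {g: True, v: False}
  {v: False, g: False}
  {v: True, g: True}


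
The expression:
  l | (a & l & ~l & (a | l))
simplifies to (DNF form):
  l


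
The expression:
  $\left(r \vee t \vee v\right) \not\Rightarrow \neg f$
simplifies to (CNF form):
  $f \wedge \left(r \vee t \vee v\right)$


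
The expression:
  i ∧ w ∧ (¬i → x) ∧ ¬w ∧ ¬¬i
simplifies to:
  False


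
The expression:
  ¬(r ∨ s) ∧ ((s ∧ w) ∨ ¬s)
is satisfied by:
  {r: False, s: False}


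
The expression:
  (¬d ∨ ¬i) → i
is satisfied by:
  {i: True}


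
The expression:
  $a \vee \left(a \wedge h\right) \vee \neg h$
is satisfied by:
  {a: True, h: False}
  {h: False, a: False}
  {h: True, a: True}


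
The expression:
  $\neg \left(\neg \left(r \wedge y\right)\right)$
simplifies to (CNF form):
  $r \wedge y$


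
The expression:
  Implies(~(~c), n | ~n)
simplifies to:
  True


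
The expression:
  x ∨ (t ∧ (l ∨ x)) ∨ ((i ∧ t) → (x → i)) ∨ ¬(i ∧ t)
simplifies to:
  True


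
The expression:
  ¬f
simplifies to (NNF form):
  ¬f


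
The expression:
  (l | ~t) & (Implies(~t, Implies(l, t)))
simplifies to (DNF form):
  (l & t) | (~l & ~t)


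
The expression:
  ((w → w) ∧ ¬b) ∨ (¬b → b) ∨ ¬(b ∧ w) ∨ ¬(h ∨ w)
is always true.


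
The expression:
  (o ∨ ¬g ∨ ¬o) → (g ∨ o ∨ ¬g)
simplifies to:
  True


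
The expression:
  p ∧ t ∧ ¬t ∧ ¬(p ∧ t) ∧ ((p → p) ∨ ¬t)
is never true.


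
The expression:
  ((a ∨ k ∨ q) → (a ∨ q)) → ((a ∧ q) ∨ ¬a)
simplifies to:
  q ∨ ¬a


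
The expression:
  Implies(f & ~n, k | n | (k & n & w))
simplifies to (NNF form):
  k | n | ~f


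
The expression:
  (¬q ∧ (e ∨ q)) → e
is always true.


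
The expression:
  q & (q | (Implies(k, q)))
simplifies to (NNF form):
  q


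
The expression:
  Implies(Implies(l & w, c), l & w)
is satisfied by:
  {w: True, l: True}


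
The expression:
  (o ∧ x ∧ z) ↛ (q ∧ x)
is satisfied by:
  {z: True, x: True, o: True, q: False}


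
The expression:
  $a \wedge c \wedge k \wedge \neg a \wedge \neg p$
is never true.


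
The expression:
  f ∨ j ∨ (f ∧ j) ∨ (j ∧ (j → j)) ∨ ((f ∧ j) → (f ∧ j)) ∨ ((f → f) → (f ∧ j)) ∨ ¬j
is always true.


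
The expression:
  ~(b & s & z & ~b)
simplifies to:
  True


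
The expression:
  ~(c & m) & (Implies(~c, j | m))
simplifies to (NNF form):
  (c & ~m) | (j & ~c) | (m & ~c)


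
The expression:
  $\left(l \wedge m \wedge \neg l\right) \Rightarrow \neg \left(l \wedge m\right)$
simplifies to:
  $\text{True}$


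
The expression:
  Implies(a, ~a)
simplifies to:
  ~a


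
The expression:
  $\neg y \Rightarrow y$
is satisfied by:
  {y: True}


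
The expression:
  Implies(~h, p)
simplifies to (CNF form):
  h | p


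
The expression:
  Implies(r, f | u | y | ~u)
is always true.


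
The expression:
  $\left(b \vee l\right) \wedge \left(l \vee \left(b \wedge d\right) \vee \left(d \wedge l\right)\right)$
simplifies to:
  $l \vee \left(b \wedge d\right)$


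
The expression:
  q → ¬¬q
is always true.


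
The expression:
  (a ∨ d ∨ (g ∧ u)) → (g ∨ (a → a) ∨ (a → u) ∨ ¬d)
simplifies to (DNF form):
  True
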